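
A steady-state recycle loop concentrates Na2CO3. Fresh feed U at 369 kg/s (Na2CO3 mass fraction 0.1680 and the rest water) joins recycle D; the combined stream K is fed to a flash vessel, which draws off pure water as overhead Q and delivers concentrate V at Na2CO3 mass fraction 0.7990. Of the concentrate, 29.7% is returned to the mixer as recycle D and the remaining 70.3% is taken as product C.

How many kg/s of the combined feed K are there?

Overall Na2CO3 balance (none leaves overhead): Na2CO3 in fresh feed = Na2CO3 in product, i.e. 369×0.168 = (1−0.297)·V·0.799.
V = 61.992/(0.799×0.703) = 110.37 kg/s.
Recycle D = 0.297×110.37 = 32.779 kg/s.
Combined feed K = 369 + 32.779 = 401.78 kg/s.

401.8 kg/s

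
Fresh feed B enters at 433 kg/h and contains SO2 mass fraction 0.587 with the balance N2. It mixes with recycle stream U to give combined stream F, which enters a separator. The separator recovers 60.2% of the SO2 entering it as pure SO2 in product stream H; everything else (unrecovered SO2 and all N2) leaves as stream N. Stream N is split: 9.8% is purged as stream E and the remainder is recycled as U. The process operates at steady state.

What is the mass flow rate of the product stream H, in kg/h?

238.7 kg/h

SO2 in F: m_A = 433×0.587 + (1−0.098)·(1−0.602)·m_A, so m_A = 254.17/0.6410 = 396.52 kg/h.
Product H = 0.602×396.52 = 238.71 kg/h.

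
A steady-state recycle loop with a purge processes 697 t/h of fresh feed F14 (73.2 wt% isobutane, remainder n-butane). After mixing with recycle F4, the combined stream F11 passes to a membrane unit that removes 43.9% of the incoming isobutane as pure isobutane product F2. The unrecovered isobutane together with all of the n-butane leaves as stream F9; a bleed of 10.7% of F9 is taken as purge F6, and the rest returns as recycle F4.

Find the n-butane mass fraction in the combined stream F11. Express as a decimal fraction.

0.631

n-butane enters only via F14 and leaves only via the purge: 697×0.268 = 0.107×(n-butane in F9), and the membrane unit passes all n-butane, so n-butane in F11 = n-butane in F9 = 1745.8 t/h.
isobutane in F11: m_A = 697×0.732 + (1−0.107)·(1−0.439)·m_A, so m_A = 510.2/0.4990 = 1022.4 t/h.
F11 = 1022.4 + 1745.8 = 2768.2 t/h.
n-butane fraction in F11 = 1745.8/2768.2 = 0.631.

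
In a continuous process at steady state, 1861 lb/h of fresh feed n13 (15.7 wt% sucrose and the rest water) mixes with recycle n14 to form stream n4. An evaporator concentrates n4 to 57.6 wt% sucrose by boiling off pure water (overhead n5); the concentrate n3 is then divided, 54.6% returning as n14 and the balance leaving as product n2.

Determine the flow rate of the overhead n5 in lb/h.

Overall sucrose balance (none leaves overhead): sucrose in fresh feed = sucrose in product, i.e. 1861×0.157 = (1−0.546)·n3·0.576.
n3 = 292.18/(0.576×0.454) = 1117.3 lb/h.
Recycle n14 = 0.546×1117.3 = 610.04 lb/h.
Combined feed n4 = 1861 + 610.04 = 2471 lb/h.
Overhead n5 = n4 − n3 = 2471 − 1117.3 = 1353.7 lb/h.

1354 lb/h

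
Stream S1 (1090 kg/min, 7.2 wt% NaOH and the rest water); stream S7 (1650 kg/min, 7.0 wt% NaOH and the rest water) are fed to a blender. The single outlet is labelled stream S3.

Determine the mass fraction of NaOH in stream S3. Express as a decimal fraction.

0.071

Total flow out = 1090 + 1650 = 2740 kg/min.
NaOH in = 1090×0.072 + 1650×0.070 = 193.98 kg/min.
NaOH mass fraction in S3 = 193.98/2740 = 0.071.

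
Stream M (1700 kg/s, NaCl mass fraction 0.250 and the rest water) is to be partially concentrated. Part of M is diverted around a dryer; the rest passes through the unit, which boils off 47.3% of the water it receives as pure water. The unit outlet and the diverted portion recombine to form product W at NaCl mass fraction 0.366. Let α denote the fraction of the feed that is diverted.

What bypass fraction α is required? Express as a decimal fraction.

0.107

All 1700×0.250 = 425 kg/s of NaCl reaches W, so W = 425/0.366 = 1161.2 kg/s and vapour = 538.8 kg/s.
The evaporator receives (1−α)·1700 of feed at 0.750 water and removes 0.473 of that water:
0.473×0.750×(1−α)×1700 = 538.8
(1−α) = 538.8/603.07 = 0.8934;  α = 0.1066.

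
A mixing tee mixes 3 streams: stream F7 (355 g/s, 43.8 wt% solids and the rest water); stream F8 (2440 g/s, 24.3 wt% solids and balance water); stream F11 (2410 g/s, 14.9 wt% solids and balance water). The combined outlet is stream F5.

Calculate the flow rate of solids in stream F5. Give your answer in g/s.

1108 g/s

solids out = solids in = 355×0.438 + 2440×0.243 + 2410×0.149 = 1107.5 g/s.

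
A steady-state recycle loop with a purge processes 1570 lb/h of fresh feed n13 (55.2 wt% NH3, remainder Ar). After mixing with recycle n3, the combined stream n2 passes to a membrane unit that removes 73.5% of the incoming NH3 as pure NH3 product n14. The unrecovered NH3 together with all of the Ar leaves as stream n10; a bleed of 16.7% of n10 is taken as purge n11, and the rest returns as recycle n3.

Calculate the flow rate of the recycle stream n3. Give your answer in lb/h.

3754 lb/h

Ar enters only via n13 and leaves only via the purge: 1570×0.448 = 0.167×(Ar in n10), and the membrane unit passes all Ar, so Ar in n2 = Ar in n10 = 4211.7 lb/h.
NH3 in n2: m_A = 1570×0.552 + (1−0.167)·(1−0.735)·m_A, so m_A = 866.64/0.7793 = 1112.1 lb/h.
n10 = (1−0.735)×1112.1 + 4211.7 = 4506.5 lb/h.
Recycle n3 = (1−0.167)×4506.5 = 3753.9 lb/h.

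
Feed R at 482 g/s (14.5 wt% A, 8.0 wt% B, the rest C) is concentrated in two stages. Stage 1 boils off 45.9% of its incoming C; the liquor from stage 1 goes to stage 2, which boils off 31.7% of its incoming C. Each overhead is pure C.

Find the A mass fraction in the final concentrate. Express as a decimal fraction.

C in feed = 482×0.775 = 373.55 g/s.
After stage 1: C left = (1−0.459)×373.55 = 202.09; stream total = 310.54 g/s.
After stage 2: C left = (1−0.317)×202.09 = 138.03; final concentrate = 246.48 g/s.
A fraction = 69.89/246.48 = 0.284.

0.284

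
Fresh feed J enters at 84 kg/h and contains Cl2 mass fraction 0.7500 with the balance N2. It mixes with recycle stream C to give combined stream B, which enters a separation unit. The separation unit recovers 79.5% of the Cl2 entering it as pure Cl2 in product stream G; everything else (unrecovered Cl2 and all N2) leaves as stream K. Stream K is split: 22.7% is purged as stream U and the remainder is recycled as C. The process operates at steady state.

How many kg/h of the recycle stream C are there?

N2 enters only via J and leaves only via the purge: 84×0.250 = 0.227×(N2 in K), and the separation unit passes all N2, so N2 in B = N2 in K = 92.511 kg/h.
Cl2 in B: m_A = 84×0.750 + (1−0.227)·(1−0.795)·m_A, so m_A = 63/0.8415 = 74.863 kg/h.
K = (1−0.795)×74.863 + 92.511 = 107.86 kg/h.
Recycle C = (1−0.227)×107.86 = 83.374 kg/h.

83.37 kg/h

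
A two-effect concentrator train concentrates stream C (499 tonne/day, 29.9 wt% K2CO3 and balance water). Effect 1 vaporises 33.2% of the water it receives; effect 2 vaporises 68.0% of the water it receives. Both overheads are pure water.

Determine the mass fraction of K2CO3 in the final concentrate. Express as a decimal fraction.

water in feed = 499×0.701 = 349.8 tonne/day.
After stage 1: water left = (1−0.332)×349.8 = 233.67; stream total = 382.87 tonne/day.
After stage 2: water left = (1−0.680)×233.67 = 74.773; final concentrate = 223.97 tonne/day.
K2CO3 fraction = 149.2/223.97 = 0.6662.

0.6662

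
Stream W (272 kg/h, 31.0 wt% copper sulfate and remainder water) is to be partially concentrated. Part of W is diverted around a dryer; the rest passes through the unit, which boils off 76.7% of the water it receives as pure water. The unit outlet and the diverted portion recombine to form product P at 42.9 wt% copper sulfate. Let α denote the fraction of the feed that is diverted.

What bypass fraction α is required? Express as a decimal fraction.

0.476

All 272×0.310 = 84.32 kg/h of copper sulfate reaches P, so P = 84.32/0.429 = 196.55 kg/h and vapour = 75.45 kg/h.
The evaporator receives (1−α)·272 of feed at 0.690 water and removes 0.767 of that water:
0.767×0.690×(1−α)×272 = 75.45
(1−α) = 75.45/143.95 = 0.5241;  α = 0.4759.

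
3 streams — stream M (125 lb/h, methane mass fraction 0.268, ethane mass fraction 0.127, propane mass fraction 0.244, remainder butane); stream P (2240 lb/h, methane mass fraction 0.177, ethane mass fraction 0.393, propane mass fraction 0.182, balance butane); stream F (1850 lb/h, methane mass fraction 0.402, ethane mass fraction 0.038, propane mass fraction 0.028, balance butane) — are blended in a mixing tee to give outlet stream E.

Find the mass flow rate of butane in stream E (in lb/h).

1585 lb/h

butane out = butane in = 125×0.361 + 2240×0.248 + 1850×0.532 = 1584.8 lb/h.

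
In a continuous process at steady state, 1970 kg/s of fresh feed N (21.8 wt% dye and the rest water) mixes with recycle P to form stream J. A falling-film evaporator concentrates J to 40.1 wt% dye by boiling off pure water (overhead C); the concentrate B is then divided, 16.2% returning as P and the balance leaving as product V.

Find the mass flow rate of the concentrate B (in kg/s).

1278 kg/s

Overall dye balance (none leaves overhead): dye in fresh feed = dye in product, i.e. 1970×0.218 = (1−0.162)·B·0.401.
B = 429.46/(0.401×0.838) = 1278 kg/s.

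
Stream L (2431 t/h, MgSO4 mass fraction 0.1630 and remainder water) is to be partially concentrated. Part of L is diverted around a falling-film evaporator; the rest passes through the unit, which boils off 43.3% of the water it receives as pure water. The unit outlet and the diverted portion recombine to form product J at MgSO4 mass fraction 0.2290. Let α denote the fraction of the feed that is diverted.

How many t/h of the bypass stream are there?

497.8 t/h

All 2431×0.163 = 396.25 t/h of MgSO4 reaches J, so J = 396.25/0.229 = 1730.4 t/h and vapour = 700.64 t/h.
The evaporator receives (1−α)·2431 of feed at 0.837 water and removes 0.433 of that water:
0.433×0.837×(1−α)×2431 = 700.64
(1−α) = 700.64/881.05 = 0.7952;  α = 0.2048.
Bypass flow = 0.2048×2431 = 497.79 t/h.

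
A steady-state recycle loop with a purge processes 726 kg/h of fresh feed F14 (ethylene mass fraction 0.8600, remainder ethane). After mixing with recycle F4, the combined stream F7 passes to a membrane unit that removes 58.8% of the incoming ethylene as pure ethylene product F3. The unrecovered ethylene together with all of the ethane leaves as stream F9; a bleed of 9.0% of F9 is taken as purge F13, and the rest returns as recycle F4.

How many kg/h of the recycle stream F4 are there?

1402 kg/h

ethane enters only via F14 and leaves only via the purge: 726×0.140 = 0.090×(ethane in F9), and the membrane unit passes all ethane, so ethane in F7 = ethane in F9 = 1129.3 kg/h.
ethylene in F7: m_A = 726×0.860 + (1−0.090)·(1−0.588)·m_A, so m_A = 624.36/0.6251 = 998.85 kg/h.
F9 = (1−0.588)×998.85 + 1129.3 = 1540.9 kg/h.
Recycle F4 = (1−0.090)×1540.9 = 1402.2 kg/h.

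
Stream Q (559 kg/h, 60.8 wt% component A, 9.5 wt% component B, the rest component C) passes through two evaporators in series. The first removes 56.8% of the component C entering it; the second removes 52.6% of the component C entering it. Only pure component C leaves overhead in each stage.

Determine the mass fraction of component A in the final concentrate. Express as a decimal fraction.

component C in feed = 559×0.297 = 166.02 kg/h.
After stage 1: component C left = (1−0.568)×166.02 = 71.722; stream total = 464.7 kg/h.
After stage 2: component C left = (1−0.526)×71.722 = 33.996; final concentrate = 426.97 kg/h.
component A fraction = 339.87/426.97 = 0.796.

0.796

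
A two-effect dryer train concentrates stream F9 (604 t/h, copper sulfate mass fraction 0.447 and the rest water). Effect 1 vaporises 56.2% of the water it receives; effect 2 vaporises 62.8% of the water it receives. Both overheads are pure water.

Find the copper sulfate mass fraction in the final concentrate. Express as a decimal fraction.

water in feed = 604×0.553 = 334.01 t/h.
After stage 1: water left = (1−0.562)×334.01 = 146.3; stream total = 416.29 t/h.
After stage 2: water left = (1−0.628)×146.3 = 54.423; final concentrate = 324.41 t/h.
copper sulfate fraction = 269.99/324.41 = 0.832.

0.832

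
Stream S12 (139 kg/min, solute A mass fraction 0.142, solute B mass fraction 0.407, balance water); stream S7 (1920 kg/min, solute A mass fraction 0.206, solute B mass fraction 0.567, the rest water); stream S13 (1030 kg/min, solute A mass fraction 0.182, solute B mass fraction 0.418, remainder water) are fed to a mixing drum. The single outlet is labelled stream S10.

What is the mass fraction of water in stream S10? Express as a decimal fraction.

Total flow out = 139 + 1920 + 1030 = 3089 kg/min.
water in = 139×0.451 + 1920×0.227 + 1030×0.400 = 910.53 kg/min.
water mass fraction in S10 = 910.53/3089 = 0.295.

0.295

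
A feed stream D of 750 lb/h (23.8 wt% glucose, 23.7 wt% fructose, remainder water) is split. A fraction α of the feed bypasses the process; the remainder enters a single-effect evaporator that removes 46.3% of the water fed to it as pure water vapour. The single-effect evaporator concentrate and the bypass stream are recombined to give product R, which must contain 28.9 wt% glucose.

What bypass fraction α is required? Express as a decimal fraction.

All 750×0.238 = 178.5 lb/h of glucose reaches R, so R = 178.5/0.289 = 617.65 lb/h and vapour = 132.35 lb/h.
The evaporator receives (1−α)·750 of feed at 0.525 water and removes 0.463 of that water:
0.463×0.525×(1−α)×750 = 132.35
(1−α) = 132.35/182.31 = 0.7260;  α = 0.2740.

0.274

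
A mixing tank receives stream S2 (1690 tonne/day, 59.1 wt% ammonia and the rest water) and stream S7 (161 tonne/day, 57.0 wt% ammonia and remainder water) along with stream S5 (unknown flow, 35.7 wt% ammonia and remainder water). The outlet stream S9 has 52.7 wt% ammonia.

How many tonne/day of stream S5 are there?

677 tonne/day

Let S5 be the unknown flow. Total out = 1851 + S5.
ammonia balance: 1090.6 + 0.357·S5 = 0.527·(1851 + S5)
(0.357 − 0.527)·S5 = 0.527×1851 − 1090.6 = -115.08
S5 = -115.08 / -0.170 = 676.96 tonne/day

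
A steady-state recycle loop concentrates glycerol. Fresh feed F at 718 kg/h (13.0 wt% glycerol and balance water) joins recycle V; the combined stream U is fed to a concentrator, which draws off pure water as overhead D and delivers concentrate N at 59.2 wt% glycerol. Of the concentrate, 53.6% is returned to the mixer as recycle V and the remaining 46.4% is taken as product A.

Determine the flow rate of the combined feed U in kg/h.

Overall glycerol balance (none leaves overhead): glycerol in fresh feed = glycerol in product, i.e. 718×0.130 = (1−0.536)·N·0.592.
N = 93.34/(0.592×0.464) = 339.8 kg/h.
Recycle V = 0.536×339.8 = 182.13 kg/h.
Combined feed U = 718 + 182.13 = 900.13 kg/h.

900.1 kg/h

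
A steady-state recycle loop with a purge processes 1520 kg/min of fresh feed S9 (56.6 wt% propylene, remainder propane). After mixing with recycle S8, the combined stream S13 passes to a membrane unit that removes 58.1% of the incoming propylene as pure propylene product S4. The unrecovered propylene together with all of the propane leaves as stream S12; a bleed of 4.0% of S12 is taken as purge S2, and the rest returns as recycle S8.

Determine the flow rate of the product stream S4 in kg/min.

836.2 kg/min

propylene in S13: m_A = 1520×0.566 + (1−0.040)·(1−0.581)·m_A, so m_A = 860.32/0.5978 = 1439.2 kg/min.
Product S4 = 0.581×1439.2 = 836.2 kg/min.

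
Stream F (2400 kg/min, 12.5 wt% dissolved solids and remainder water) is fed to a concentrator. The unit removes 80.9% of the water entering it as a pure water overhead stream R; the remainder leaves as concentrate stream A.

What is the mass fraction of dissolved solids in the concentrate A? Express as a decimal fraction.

0.428

dissolved solids is not removed: 2400×0.125 = 300 kg/min of dissolved solids enters A.
water entering = 2400×0.875 = 2100 kg/min; overhead removed = 0.809×2100 = 1698.9 kg/min.
Concentrate = 2400 − 1698.9 = 701.1 kg/min.
Mass fraction = 300/701.1 = 0.428.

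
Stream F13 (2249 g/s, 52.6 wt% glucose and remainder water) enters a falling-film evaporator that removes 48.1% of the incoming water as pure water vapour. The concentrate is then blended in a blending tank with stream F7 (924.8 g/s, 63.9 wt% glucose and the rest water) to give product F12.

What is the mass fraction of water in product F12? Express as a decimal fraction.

Vapour removed = 0.481×0.474×2249 = 512.76 g/s; concentrate = 1736.2 g/s.
water reaching the mixer = 553.27 (from concentrate) + 924.8×0.361 = 887.12 g/s.
Product flow = 1736.2 + 924.8 = 2661 g/s; water fraction = 0.333.

0.333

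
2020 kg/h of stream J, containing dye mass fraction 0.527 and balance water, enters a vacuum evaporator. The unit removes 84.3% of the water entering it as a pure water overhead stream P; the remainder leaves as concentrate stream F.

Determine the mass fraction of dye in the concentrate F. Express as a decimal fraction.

dye is not removed: 2020×0.527 = 1064.5 kg/h of dye enters F.
water entering = 2020×0.473 = 955.46 kg/h; overhead removed = 0.843×955.46 = 805.45 kg/h.
Concentrate = 2020 − 805.45 = 1214.5 kg/h.
Mass fraction = 1064.5/1214.5 = 0.876.

0.876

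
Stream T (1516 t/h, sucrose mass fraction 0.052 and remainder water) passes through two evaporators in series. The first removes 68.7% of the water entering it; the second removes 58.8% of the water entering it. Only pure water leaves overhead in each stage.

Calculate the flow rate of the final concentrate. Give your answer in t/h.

264.2 t/h

water in feed = 1516×0.948 = 1437.2 t/h.
After stage 1: water left = (1−0.687)×1437.2 = 449.83; stream total = 528.67 t/h.
After stage 2: water left = (1−0.588)×449.83 = 185.33; final concentrate = 264.16 t/h.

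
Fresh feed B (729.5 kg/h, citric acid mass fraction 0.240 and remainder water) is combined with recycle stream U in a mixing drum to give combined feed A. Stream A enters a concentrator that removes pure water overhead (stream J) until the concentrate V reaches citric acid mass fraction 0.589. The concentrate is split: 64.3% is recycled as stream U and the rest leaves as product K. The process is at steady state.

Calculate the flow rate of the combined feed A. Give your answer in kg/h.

Overall citric acid balance (none leaves overhead): citric acid in fresh feed = citric acid in product, i.e. 729.5×0.240 = (1−0.643)·V·0.589.
V = 175.08/(0.589×0.357) = 832.63 kg/h.
Recycle U = 0.643×832.63 = 535.38 kg/h.
Combined feed A = 729.5 + 535.38 = 1264.9 kg/h.

1265 kg/h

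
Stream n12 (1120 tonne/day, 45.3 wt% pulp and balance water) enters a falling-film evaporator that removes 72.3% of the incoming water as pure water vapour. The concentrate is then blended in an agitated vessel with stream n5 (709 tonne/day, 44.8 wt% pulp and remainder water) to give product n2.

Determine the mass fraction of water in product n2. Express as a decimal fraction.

Vapour removed = 0.723×0.547×1120 = 442.94 tonne/day; concentrate = 677.06 tonne/day.
water reaching the mixer = 169.7 (from concentrate) + 709×0.552 = 561.07 tonne/day.
Product flow = 677.06 + 709 = 1386.1 tonne/day; water fraction = 0.405.

0.405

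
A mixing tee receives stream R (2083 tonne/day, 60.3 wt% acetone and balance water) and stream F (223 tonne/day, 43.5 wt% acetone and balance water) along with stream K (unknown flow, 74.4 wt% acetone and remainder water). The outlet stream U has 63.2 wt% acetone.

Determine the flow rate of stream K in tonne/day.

931.6 tonne/day

Let K be the unknown flow. Total out = 2306 + K.
acetone balance: 1353.1 + 0.744·K = 0.632·(2306 + K)
(0.744 − 0.632)·K = 0.632×2306 − 1353.1 = 104.34
K = 104.34 / 0.112 = 931.59 tonne/day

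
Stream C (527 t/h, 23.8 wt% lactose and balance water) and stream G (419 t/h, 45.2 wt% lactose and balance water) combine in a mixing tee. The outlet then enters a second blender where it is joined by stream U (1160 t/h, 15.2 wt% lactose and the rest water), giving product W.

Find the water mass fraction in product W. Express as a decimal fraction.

0.767

Overall, product flow = 2106 t/h.
water in = 527×0.762 + 419×0.548 + 1160×0.848 = 1614.9 t/h.
water fraction in W = 0.767.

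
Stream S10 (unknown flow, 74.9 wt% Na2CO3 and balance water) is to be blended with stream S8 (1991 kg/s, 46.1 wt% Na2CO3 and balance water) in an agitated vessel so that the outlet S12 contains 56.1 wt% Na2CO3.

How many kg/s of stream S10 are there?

1059 kg/s

Let S10 be the unknown flow. Total out = 1991 + S10.
Na2CO3 balance: 917.85 + 0.749·S10 = 0.561·(1991 + S10)
(0.749 − 0.561)·S10 = 0.561×1991 − 917.85 = 199.1
S10 = 199.1 / 0.188 = 1059 kg/s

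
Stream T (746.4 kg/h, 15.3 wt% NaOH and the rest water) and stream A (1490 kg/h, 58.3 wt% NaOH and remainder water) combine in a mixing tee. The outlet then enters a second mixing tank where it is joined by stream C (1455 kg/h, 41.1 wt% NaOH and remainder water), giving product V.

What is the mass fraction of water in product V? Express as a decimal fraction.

0.572

Overall, product flow = 3691.4 kg/h.
water in = 746.4×0.847 + 1490×0.417 + 1455×0.589 = 2110.5 kg/h.
water fraction in V = 0.572.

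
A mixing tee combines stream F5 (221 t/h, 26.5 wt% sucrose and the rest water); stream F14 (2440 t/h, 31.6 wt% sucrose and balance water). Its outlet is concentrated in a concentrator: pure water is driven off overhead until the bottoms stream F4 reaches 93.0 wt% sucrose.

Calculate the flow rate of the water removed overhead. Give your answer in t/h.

sucrose entering = 221×0.265 + 2440×0.316 = 829.61 t/h.
All sucrose reports to F4, so F4 = 829.61/0.930 = 892.05 t/h.
Total feed = 2661 t/h; overhead = 2661 − 892.05 = 1769 t/h.

1769 t/h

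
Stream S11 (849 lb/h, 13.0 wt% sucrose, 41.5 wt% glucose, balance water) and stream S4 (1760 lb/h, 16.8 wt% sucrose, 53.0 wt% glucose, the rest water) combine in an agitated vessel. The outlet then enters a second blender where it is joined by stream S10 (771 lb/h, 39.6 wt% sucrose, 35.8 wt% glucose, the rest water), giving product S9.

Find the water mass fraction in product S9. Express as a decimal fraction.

Overall, product flow = 3380 lb/h.
water in = 849×0.455 + 1760×0.302 + 771×0.246 = 1107.5 lb/h.
water fraction in S9 = 0.328.

0.328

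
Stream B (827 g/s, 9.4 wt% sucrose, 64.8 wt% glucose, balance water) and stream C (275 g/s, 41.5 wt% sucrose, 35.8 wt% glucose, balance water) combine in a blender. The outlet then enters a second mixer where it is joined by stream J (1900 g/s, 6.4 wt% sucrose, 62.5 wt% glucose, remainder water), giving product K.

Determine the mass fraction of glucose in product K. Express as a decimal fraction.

0.607

Overall, product flow = 3002 g/s.
glucose in = 827×0.648 + 275×0.358 + 1900×0.625 = 1821.8 g/s.
glucose fraction in K = 0.607.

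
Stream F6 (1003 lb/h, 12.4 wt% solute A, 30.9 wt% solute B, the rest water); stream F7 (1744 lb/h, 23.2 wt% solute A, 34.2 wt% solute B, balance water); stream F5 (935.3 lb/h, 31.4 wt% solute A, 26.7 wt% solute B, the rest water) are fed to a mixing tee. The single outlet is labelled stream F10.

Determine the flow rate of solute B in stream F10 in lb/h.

1156 lb/h

solute B out = solute B in = 1003×0.309 + 1744×0.342 + 935.3×0.267 = 1156.1 lb/h.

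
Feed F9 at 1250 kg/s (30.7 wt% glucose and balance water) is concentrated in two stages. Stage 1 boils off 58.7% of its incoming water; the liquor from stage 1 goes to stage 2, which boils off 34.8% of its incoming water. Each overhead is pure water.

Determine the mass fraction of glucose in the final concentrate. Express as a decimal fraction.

0.6220

water in feed = 1250×0.693 = 866.25 kg/s.
After stage 1: water left = (1−0.587)×866.25 = 357.76; stream total = 741.51 kg/s.
After stage 2: water left = (1−0.348)×357.76 = 233.26; final concentrate = 617.01 kg/s.
glucose fraction = 383.75/617.01 = 0.6220.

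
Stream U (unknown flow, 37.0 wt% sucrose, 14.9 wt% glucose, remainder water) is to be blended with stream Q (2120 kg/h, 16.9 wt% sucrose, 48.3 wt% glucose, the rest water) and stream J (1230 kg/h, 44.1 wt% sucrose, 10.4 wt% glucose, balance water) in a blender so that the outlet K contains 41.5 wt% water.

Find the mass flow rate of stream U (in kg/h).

Let U be the unknown flow. Total out = 3350 + U.
water balance: 1297.4 + 0.481·U = 0.415·(3350 + U)
(0.481 − 0.415)·U = 0.415×3350 − 1297.4 = 92.84
U = 92.84 / 0.066 = 1406.7 kg/h

1407 kg/h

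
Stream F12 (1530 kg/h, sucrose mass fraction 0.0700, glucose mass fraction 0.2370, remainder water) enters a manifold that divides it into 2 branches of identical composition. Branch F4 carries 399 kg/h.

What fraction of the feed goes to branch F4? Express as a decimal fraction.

Fraction to F4 = 399/1530 = 0.2608.

0.261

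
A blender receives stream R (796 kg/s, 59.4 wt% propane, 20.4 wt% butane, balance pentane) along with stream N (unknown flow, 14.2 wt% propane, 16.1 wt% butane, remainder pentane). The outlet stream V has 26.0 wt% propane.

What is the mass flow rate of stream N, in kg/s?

Let N be the unknown flow. Total out = 796 + N.
propane balance: 472.82 + 0.142·N = 0.260·(796 + N)
(0.142 − 0.260)·N = 0.260×796 − 472.82 = -265.86
N = -265.86 / -0.118 = 2253.1 kg/s

2253 kg/s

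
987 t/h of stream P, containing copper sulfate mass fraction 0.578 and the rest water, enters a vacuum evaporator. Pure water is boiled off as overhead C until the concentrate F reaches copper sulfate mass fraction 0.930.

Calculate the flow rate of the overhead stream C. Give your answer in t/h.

373.6 t/h

copper sulfate is conserved: 987×0.578 = 570.49 t/h all reports to the concentrate.
Concentrate = 570.49/(target fraction) = 613.43 t/h.
Overhead = 987 − 613.43 = 373.57 t/h.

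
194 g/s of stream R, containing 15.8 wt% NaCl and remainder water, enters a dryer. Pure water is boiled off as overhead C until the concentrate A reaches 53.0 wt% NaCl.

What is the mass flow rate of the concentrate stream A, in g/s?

NaCl is conserved: 194×0.158 = 30.652 g/s all reports to the concentrate.
Concentrate = 30.652/(target fraction) = 57.834 g/s.

57.83 g/s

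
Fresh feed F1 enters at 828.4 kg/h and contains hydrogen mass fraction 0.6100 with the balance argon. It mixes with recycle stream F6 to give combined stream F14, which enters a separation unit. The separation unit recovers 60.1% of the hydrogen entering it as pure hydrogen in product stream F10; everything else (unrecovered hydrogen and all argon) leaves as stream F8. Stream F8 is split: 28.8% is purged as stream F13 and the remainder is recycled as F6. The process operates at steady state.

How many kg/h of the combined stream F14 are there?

argon enters only via F1 and leaves only via the purge: 828.4×0.390 = 0.288×(argon in F8), and the separation unit passes all argon, so argon in F14 = argon in F8 = 1121.8 kg/h.
hydrogen in F14: m_A = 828.4×0.610 + (1−0.288)·(1−0.601)·m_A, so m_A = 505.32/0.7159 = 705.85 kg/h.
F14 = 705.85 + 1121.8 = 1827.6 kg/h.

1828 kg/h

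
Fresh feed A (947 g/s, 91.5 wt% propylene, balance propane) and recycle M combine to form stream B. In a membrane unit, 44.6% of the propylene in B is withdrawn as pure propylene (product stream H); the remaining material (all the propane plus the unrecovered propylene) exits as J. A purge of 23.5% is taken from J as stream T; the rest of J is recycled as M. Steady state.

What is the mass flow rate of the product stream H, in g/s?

670.7 g/s

propylene in B: m_A = 947×0.915 + (1−0.235)·(1−0.446)·m_A, so m_A = 866.5/0.5762 = 1503.9 g/s.
Product H = 0.446×1503.9 = 670.72 g/s.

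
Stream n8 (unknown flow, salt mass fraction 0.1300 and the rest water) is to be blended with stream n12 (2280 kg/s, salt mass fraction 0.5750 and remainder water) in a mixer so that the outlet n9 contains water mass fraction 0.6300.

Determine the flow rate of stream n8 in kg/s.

Let n8 be the unknown flow. Total out = 2280 + n8.
water balance: 969 + 0.870·n8 = 0.630·(2280 + n8)
(0.870 − 0.630)·n8 = 0.630×2280 − 969 = 467.4
n8 = 467.4 / 0.240 = 1947.5 kg/s

1948 kg/s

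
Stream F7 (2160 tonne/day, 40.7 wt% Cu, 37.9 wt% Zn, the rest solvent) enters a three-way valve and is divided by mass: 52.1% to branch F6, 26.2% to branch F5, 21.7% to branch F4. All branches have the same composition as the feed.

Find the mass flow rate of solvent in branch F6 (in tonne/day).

Branch F6 total = 0.521×2160 = 1125.4 tonne/day.
solvent in F6 = 0.214×1125.4 = 240.83 tonne/day.

240.8 tonne/day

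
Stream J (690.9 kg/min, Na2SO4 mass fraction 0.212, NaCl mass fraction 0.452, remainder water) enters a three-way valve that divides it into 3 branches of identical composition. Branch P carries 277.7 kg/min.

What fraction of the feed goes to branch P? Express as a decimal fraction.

0.402

Fraction to P = 277.7/690.9 = 0.4019.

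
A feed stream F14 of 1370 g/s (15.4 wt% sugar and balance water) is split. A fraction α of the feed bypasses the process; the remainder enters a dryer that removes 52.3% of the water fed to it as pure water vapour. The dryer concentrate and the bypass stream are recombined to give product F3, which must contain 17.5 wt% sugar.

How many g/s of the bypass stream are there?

All 1370×0.154 = 210.98 g/s of sugar reaches F3, so F3 = 210.98/0.175 = 1205.6 g/s and vapour = 164.4 g/s.
The evaporator receives (1−α)·1370 of feed at 0.846 water and removes 0.523 of that water:
0.523×0.846×(1−α)×1370 = 164.4
(1−α) = 164.4/606.17 = 0.2712;  α = 0.7288.
Bypass flow = 0.7288×1370 = 998.44 g/s.

998.4 g/s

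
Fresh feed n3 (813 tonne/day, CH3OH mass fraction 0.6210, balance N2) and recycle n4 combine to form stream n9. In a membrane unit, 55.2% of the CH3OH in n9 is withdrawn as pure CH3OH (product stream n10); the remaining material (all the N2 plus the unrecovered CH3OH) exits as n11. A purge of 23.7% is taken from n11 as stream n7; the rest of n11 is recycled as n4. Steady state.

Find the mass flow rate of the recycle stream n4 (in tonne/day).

1254 tonne/day

N2 enters only via n3 and leaves only via the purge: 813×0.379 = 0.237×(N2 in n11), and the membrane unit passes all N2, so N2 in n9 = N2 in n11 = 1300.1 tonne/day.
CH3OH in n9: m_A = 813×0.621 + (1−0.237)·(1−0.552)·m_A, so m_A = 504.87/0.6582 = 767.08 tonne/day.
n11 = (1−0.552)×767.08 + 1300.1 = 1643.8 tonne/day.
Recycle n4 = (1−0.237)×1643.8 = 1254.2 tonne/day.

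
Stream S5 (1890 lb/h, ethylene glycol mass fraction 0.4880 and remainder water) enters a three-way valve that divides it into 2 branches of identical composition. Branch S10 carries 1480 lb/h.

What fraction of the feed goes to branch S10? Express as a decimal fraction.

0.783

Fraction to S10 = 1480/1890 = 0.7831.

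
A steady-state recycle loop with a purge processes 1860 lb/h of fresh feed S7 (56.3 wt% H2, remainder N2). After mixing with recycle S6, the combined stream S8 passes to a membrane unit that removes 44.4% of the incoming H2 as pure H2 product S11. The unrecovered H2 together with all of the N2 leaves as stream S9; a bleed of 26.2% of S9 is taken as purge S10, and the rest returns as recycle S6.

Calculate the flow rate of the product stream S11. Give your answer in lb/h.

788.5 lb/h

H2 in S8: m_A = 1860×0.563 + (1−0.262)·(1−0.444)·m_A, so m_A = 1047.2/0.5897 = 1775.9 lb/h.
Product S11 = 0.444×1775.9 = 788.49 lb/h.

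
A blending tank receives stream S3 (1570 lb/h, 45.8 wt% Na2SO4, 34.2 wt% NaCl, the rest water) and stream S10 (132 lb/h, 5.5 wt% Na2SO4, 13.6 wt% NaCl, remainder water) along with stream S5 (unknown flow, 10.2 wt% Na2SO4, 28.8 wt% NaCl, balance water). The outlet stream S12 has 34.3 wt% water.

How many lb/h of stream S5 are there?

Let S5 be the unknown flow. Total out = 1702 + S5.
water balance: 420.79 + 0.610·S5 = 0.343·(1702 + S5)
(0.610 − 0.343)·S5 = 0.343×1702 − 420.79 = 163
S5 = 163 / 0.267 = 610.48 lb/h

610.5 lb/h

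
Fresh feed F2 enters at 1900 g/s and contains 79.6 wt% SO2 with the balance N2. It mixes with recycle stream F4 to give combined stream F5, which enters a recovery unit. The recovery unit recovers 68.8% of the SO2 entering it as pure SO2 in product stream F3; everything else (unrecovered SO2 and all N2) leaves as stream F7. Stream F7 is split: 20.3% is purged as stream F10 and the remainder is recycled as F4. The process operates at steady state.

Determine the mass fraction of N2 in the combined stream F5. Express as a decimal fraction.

0.4868

N2 enters only via F2 and leaves only via the purge: 1900×0.204 = 0.203×(N2 in F7), and the recovery unit passes all N2, so N2 in F5 = N2 in F7 = 1909.4 g/s.
SO2 in F5: m_A = 1900×0.796 + (1−0.203)·(1−0.688)·m_A, so m_A = 1512.4/0.7513 = 2012.9 g/s.
F5 = 2012.9 + 1909.4 = 3922.3 g/s.
N2 fraction in F5 = 1909.4/3922.3 = 0.4868.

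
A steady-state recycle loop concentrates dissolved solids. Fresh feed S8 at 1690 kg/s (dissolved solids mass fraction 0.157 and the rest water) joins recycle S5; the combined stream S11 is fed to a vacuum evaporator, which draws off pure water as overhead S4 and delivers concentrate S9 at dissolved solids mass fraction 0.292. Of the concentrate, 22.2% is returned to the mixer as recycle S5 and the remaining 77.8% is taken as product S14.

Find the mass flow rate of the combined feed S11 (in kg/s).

1949 kg/s

Overall dissolved solids balance (none leaves overhead): dissolved solids in fresh feed = dissolved solids in product, i.e. 1690×0.157 = (1−0.222)·S9·0.292.
S9 = 265.33/(0.292×0.778) = 1167.9 kg/s.
Recycle S5 = 0.222×1167.9 = 259.28 kg/s.
Combined feed S11 = 1690 + 259.28 = 1949.3 kg/s.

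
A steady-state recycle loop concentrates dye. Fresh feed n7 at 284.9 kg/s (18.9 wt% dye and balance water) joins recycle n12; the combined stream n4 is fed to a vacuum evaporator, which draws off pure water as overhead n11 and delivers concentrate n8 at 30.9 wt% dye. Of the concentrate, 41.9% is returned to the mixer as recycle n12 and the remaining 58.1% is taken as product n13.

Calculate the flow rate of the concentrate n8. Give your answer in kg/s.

Overall dye balance (none leaves overhead): dye in fresh feed = dye in product, i.e. 284.9×0.189 = (1−0.419)·n8·0.309.
n8 = 53.846/(0.309×0.581) = 299.93 kg/s.

299.9 kg/s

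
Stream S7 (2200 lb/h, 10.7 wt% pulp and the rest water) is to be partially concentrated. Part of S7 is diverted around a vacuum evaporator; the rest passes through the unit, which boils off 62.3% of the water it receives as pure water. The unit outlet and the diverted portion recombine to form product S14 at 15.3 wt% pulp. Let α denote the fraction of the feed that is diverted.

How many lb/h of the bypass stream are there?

All 2200×0.107 = 235.4 lb/h of pulp reaches S14, so S14 = 235.4/0.153 = 1538.6 lb/h and vapour = 661.44 lb/h.
The evaporator receives (1−α)·2200 of feed at 0.893 water and removes 0.623 of that water:
0.623×0.893×(1−α)×2200 = 661.44
(1−α) = 661.44/1223.9 = 0.5404;  α = 0.4596.
Bypass flow = 0.4596×2200 = 1011.1 lb/h.

1011 lb/h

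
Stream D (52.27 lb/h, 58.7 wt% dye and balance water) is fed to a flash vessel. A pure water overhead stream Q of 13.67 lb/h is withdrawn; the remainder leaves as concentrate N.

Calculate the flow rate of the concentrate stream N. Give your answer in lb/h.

38.6 lb/h

Concentrate = 52.27 − 13.67 = 38.6 lb/h.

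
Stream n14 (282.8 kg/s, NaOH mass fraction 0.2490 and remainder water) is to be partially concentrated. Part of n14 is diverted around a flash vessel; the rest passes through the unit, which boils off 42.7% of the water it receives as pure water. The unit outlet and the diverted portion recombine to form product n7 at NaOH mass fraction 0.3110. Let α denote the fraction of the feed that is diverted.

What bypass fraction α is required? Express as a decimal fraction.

0.378

All 282.8×0.249 = 70.417 kg/s of NaOH reaches n7, so n7 = 70.417/0.311 = 226.42 kg/s and vapour = 56.378 kg/s.
The evaporator receives (1−α)·282.8 of feed at 0.751 water and removes 0.427 of that water:
0.427×0.751×(1−α)×282.8 = 56.378
(1−α) = 56.378/90.687 = 0.6217;  α = 0.3783.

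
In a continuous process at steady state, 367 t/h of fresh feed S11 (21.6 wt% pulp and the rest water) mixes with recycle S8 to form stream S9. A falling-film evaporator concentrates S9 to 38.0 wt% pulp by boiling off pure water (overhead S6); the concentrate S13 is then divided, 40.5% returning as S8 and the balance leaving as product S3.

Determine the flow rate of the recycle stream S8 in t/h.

Overall pulp balance (none leaves overhead): pulp in fresh feed = pulp in product, i.e. 367×0.216 = (1−0.405)·S13·0.380.
S13 = 79.272/(0.380×0.595) = 350.61 t/h.
Recycle S8 = 0.405×350.61 = 142 t/h.

142 t/h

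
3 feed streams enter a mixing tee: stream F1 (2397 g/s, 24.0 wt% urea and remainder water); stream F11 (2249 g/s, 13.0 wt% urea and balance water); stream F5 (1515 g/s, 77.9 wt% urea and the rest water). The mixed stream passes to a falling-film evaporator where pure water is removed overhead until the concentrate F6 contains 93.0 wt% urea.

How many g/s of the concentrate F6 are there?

2202 g/s

urea entering = 2397×0.240 + 2249×0.130 + 1515×0.779 = 2047.8 g/s.
All urea reports to F6, so F6 = 2047.8/0.930 = 2202 g/s.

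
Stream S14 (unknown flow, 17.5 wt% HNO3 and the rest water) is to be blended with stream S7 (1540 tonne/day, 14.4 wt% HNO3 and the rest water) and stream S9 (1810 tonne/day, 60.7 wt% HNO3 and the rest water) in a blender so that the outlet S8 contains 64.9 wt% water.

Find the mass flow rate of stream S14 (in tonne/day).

821.5 tonne/day

Let S14 be the unknown flow. Total out = 3350 + S14.
water balance: 2029.6 + 0.825·S14 = 0.649·(3350 + S14)
(0.825 − 0.649)·S14 = 0.649×3350 − 2029.6 = 144.58
S14 = 144.58 / 0.176 = 821.48 tonne/day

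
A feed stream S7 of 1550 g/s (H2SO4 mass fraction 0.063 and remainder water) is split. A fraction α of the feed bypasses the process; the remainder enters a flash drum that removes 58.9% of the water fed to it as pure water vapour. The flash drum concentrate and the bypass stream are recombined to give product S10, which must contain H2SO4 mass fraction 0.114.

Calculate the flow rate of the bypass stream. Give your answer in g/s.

293.6 g/s

All 1550×0.063 = 97.65 g/s of H2SO4 reaches S10, so S10 = 97.65/0.114 = 856.58 g/s and vapour = 693.42 g/s.
The evaporator receives (1−α)·1550 of feed at 0.937 water and removes 0.589 of that water:
0.589×0.937×(1−α)×1550 = 693.42
(1−α) = 693.42/855.43 = 0.8106;  α = 0.1894.
Bypass flow = 0.1894×1550 = 293.56 g/s.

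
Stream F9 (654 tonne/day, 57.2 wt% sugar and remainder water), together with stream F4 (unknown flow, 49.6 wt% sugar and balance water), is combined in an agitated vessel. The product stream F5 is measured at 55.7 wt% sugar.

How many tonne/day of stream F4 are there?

Let F4 be the unknown flow. Total out = 654 + F4.
sugar balance: 374.09 + 0.496·F4 = 0.557·(654 + F4)
(0.496 − 0.557)·F4 = 0.557×654 − 374.09 = -9.81
F4 = -9.81 / -0.061 = 160.82 tonne/day

160.8 tonne/day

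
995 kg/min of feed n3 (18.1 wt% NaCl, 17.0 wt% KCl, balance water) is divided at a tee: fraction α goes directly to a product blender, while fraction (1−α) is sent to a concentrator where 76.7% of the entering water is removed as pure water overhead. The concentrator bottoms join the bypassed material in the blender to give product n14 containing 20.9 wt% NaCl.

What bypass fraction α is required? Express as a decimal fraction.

0.731

All 995×0.181 = 180.09 kg/min of NaCl reaches n14, so n14 = 180.09/0.209 = 861.7 kg/min and vapour = 133.3 kg/min.
The evaporator receives (1−α)·995 of feed at 0.649 water and removes 0.767 of that water:
0.767×0.649×(1−α)×995 = 133.3
(1−α) = 133.3/495.29 = 0.2691;  α = 0.7309.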